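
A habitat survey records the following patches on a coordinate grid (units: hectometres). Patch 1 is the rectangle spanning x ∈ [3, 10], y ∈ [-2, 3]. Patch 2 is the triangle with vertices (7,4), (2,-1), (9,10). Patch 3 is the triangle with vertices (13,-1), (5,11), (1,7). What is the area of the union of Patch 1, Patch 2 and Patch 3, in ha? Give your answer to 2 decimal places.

By inclusion–exclusion:
Individual areas: |Patch 1| = 35, |Patch 2| = 10, |Patch 3| = 40.
|Patch 1∩Patch 2| = 2.6234.
|Patch 1∩Patch 3| = 3.
|Patch 2∩Patch 3| = 4.5889.
|Patch 1∩Patch 2∩Patch 3| = 0.
|Patch 1 ∪ Patch 2 ∪ Patch 3| = 85 − 10.2122 + 0 = 74.79.

74.79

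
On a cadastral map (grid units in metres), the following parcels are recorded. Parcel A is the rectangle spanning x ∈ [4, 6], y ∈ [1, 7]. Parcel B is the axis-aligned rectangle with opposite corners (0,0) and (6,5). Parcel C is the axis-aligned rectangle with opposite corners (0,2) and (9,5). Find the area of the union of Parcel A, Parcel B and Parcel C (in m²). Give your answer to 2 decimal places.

By inclusion–exclusion:
Individual areas: |Parcel A| = 12, |Parcel B| = 30, |Parcel C| = 27.
|Parcel A∩Parcel B|: x∈[4,6], y∈[1,5] → 2·4 = 8.
|Parcel A∩Parcel C|: x∈[4,6], y∈[2,5] → 2·3 = 6.
|Parcel B∩Parcel C|: x∈[0,6], y∈[2,5] → 6·3 = 18.
|Parcel A∩Parcel B∩Parcel C| = 6.
|Parcel A ∪ Parcel B ∪ Parcel C| = 69 − 32 + 6 = 43.00.

43.00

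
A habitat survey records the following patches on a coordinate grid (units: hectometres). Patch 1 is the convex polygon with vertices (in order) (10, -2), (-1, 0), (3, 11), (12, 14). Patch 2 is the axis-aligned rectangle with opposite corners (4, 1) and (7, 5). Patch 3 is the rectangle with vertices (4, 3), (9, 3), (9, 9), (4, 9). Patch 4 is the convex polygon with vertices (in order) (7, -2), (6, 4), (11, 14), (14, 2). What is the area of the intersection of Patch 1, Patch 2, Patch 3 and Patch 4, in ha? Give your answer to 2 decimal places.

The intersection is the polygon with vertices (7,5), (7,3), (6.167,3), (6,4), (6.5,5).
By the shoelace formula its area is 1.67.

1.67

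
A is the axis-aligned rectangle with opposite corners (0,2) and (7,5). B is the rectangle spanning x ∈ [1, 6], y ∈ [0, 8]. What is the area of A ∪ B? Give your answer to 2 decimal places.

By inclusion–exclusion:
Individual areas: |A| = 21, |B| = 40.
|A∩B|: x∈[1,6], y∈[2,5] → 5·3 = 15.
|A ∪ B| = 61 − 15 = 46.00.

46.00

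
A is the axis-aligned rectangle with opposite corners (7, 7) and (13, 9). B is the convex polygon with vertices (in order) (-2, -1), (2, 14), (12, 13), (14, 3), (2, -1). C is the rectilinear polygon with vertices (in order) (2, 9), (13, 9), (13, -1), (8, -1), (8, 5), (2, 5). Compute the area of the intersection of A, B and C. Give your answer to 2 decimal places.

The intersection is the polygon with vertices (7,7), (7,9), (12.8,9), (13,8), (13,7).
By the shoelace formula its area is 11.90.

11.90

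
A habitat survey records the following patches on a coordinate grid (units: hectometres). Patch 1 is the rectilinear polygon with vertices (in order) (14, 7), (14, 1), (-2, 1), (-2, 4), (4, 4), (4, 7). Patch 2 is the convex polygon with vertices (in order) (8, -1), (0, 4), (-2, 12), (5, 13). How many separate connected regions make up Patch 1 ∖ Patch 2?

Patch 1 ∖ Patch 2 splits into 2 disjoint pieces (area 42.4286, area 13.2).

2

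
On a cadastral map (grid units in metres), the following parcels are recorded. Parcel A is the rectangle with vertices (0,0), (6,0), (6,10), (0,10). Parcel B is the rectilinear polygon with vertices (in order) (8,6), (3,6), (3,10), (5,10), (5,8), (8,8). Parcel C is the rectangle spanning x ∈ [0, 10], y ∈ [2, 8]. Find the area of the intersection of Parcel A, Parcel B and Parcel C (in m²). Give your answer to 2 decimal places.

The intersection is the polygon with vertices (3,6), (3,8), (5,8), (6,8), (6,6).
By the shoelace formula its area is 6.00.

6.00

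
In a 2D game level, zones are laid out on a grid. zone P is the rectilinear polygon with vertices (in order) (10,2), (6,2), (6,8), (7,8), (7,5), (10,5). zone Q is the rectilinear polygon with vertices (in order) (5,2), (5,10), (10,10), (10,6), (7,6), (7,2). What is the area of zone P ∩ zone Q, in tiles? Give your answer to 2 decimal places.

The intersection is the polygon with vertices (6,2), (6,8), (7,8), (7,6), (7,5), (7,2).
By the shoelace formula its area is 6.00.

6.00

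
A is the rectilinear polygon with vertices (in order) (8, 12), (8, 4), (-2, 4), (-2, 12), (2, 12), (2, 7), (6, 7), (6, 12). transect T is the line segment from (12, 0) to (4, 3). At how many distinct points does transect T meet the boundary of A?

The segment lies entirely outside A and never meets its boundary.

0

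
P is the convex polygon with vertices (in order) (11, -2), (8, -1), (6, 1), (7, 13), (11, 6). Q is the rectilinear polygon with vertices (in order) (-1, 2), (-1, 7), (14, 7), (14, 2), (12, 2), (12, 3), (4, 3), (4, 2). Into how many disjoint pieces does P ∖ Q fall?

2

P ∖ Q splits into 2 disjoint pieces (area 19.3333, area 11.7857).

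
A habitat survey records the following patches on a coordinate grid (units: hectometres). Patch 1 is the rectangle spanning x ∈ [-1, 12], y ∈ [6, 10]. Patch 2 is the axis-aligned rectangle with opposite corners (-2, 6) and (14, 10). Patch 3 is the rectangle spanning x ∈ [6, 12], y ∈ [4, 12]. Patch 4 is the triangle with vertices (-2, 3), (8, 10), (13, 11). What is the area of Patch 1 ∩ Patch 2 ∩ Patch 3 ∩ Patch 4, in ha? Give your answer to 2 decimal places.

5.60

The intersection is the polygon with vertices (6,8.6), (8,10), (11.125,10), (6,7.267).
By the shoelace formula its area is 5.60.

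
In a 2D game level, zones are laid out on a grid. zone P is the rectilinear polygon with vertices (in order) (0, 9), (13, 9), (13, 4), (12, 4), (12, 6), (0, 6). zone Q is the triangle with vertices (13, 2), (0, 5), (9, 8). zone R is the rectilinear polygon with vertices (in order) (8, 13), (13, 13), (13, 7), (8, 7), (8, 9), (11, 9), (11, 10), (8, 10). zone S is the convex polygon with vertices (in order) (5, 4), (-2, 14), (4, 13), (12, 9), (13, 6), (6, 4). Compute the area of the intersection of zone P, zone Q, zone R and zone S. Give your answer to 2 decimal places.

1.17

The intersection is the polygon with vertices (9.667,7), (8,7), (8,7.667), (9,8).
By the shoelace formula its area is 1.17.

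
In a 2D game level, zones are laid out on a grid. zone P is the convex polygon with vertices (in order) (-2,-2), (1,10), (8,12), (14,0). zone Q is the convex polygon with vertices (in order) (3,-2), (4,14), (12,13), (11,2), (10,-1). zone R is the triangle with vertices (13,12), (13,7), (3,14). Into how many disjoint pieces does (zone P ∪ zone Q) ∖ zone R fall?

2

(zone P ∪ zone Q) ∖ zone R splits into 2 disjoint pieces (area 149.639, area 3.9727).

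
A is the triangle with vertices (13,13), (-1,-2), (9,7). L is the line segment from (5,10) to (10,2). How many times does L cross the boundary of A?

2

The segment meets the boundary at (7.64,5.776), (7.086,6.663).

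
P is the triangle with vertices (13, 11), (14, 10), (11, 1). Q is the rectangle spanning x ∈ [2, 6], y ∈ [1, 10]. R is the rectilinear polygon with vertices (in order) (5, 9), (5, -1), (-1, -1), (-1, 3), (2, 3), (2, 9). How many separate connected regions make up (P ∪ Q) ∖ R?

(P ∪ Q) ∖ R splits into 2 disjoint pieces (area 6, area 12).

2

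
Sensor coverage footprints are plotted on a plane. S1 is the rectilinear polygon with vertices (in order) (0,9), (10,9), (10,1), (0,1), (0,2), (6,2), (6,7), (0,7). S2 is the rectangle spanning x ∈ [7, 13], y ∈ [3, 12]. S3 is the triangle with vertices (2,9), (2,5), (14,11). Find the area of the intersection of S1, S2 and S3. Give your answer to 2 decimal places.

The intersection is the polygon with vertices (7,9), (10,9), (7,7.5).
By the shoelace formula its area is 2.25.

2.25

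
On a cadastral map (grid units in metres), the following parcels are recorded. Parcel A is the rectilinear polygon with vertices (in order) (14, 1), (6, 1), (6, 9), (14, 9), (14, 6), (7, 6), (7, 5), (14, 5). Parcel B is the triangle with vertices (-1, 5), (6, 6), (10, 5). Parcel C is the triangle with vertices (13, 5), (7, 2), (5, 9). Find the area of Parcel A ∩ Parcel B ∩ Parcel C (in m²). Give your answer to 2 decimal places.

0.84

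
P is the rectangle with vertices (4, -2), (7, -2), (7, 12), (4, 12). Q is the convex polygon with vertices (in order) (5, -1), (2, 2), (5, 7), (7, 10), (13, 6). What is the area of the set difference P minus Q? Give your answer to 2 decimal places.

|P| = 42, |P∩Q| = 23.9167.
|P ∖ Q| = |P| − |P∩Q| = 42 − 23.9167 = 18.08.

18.08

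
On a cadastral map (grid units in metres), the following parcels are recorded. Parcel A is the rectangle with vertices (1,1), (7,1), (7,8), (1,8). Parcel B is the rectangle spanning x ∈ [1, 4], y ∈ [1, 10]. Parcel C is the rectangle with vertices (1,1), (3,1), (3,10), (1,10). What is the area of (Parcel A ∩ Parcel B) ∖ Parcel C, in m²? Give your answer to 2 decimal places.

7.00

|Parcel A ∩ Parcel B| = 21.
|(Parcel A ∩ Parcel B) ∩ Parcel C| = 14.
|(Parcel A ∩ Parcel B) ∖ Parcel C| = 21 − 14 = 7.00.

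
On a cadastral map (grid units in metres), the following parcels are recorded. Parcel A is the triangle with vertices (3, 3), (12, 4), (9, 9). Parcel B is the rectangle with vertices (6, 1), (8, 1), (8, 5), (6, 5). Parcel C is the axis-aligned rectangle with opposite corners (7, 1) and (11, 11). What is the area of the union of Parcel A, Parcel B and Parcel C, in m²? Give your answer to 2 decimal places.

50.39

By inclusion–exclusion:
Individual areas: |Parcel A| = 24, |Parcel B| = 8, |Parcel C| = 40.
|Parcel A∩Parcel B| = 3.1111.
|Parcel A∩Parcel C| = 16.
|Parcel B∩Parcel C|: x∈[7,8], y∈[1,5] → 1·4 = 4.
|Parcel A∩Parcel B∩Parcel C| = 1.5.
|Parcel A ∪ Parcel B ∪ Parcel C| = 72 − 23.1111 + 1.5 = 50.39.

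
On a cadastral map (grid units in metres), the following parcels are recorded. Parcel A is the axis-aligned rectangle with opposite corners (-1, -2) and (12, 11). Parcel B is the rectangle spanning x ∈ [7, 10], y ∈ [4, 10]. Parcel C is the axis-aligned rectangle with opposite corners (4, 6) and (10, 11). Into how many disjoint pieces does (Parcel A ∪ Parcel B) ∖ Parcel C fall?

1

(Parcel A ∪ Parcel B) ∖ Parcel C is a single connected region.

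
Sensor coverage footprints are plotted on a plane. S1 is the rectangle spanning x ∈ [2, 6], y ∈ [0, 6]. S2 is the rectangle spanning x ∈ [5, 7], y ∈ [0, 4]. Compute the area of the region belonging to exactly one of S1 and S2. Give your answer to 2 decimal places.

|S1∩S2|: x∈[5,6], y∈[0,4] → 1·4 = 4.
|S1 △ S2| = |S1| + |S2| − 2·|S1∩S2| = 24 + 8 − 8 = 24.00.

24.00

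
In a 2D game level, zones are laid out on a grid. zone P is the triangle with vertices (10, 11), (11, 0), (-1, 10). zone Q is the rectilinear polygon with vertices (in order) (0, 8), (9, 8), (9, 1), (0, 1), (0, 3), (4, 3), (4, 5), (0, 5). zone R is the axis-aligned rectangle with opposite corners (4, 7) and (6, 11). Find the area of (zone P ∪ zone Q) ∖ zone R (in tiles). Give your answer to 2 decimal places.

|zone P ∪ zone Q| = 91.9333.
|(zone P ∪ zone Q) ∩ zone R| = 7.0909.
|(zone P ∪ zone Q) ∖ zone R| = 91.9333 − 7.0909 = 84.84.

84.84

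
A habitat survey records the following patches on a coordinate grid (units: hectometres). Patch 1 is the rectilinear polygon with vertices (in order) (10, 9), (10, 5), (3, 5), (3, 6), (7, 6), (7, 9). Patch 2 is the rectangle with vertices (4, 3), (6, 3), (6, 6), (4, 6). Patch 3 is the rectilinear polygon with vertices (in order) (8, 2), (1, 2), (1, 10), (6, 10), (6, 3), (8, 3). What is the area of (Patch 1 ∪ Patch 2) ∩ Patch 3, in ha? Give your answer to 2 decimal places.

The region (Patch 1 ∪ Patch 2) ∩ Patch 3 is the polygon with vertices (6,3), (4,3), (4,5), (3,5), (3,6), (4,6), (6,6), (6,5).
By the shoelace formula its area is 7.00.

7.00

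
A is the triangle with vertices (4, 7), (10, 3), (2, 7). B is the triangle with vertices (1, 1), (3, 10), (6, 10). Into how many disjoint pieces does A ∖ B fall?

A ∖ B splits into 2 disjoint pieces (area 2.9618, area 0.025).

2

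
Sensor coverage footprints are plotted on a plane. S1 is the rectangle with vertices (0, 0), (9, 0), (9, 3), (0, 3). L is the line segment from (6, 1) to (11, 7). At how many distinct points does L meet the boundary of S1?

The segment meets the boundary at (7.667,3).

1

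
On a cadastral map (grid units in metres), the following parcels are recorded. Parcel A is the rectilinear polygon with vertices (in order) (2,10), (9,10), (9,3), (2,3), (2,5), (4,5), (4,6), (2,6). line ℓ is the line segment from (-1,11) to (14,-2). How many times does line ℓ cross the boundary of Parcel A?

2

The segment meets the boundary at (8.231,3), (2,8.4).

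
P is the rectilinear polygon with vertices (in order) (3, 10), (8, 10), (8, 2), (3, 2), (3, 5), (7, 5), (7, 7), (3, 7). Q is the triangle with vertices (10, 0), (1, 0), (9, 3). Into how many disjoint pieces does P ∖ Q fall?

1

P ∖ Q is a single connected region.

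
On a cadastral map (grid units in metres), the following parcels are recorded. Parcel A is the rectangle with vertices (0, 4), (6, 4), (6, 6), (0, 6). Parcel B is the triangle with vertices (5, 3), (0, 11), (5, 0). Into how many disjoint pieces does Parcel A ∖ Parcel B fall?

Parcel A ∖ Parcel B splits into 2 disjoint pieces (area 4.5, area 5.4545).

2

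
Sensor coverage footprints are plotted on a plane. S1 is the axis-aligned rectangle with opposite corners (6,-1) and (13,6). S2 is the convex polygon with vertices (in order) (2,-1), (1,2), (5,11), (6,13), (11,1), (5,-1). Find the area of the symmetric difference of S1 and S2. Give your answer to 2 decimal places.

|S1| = 49, |S2| = 75.5, |S1∩S2| = 23.9583.
|S1 △ S2| = |S1| + |S2| − 2·|S1∩S2| = 49 + 75.5 − 47.9167 = 76.58.

76.58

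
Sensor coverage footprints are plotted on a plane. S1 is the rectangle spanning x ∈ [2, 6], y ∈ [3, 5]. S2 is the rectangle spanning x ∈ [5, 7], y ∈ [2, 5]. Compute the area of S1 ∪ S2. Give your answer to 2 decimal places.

By inclusion–exclusion:
Individual areas: |S1| = 8, |S2| = 6.
|S1∩S2|: x∈[5,6], y∈[3,5] → 1·2 = 2.
|S1 ∪ S2| = 14 − 2 = 12.00.

12.00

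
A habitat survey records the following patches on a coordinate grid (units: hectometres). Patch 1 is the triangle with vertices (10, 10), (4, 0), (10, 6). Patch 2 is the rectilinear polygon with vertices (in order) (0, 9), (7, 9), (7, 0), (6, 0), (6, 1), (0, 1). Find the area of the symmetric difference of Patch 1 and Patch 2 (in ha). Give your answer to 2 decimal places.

63.40

|Patch 1| = 12, |Patch 2| = 57, |Patch 1∩Patch 2| = 2.8.
|Patch 1 △ Patch 2| = |Patch 1| + |Patch 2| − 2·|Patch 1∩Patch 2| = 12 + 57 − 5.6 = 63.40.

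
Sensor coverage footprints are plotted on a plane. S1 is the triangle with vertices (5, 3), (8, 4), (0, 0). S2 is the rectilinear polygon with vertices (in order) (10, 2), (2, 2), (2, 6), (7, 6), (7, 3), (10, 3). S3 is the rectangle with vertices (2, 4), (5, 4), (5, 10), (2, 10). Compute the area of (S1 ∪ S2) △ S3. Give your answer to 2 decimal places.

29.75

|S1 ∪ S2| = 23.75.
|(S1 ∪ S2) ∩ S3| = 6.
|(S1 ∪ S2) △ S3| = 23.75 + 18 − 12 = 29.75.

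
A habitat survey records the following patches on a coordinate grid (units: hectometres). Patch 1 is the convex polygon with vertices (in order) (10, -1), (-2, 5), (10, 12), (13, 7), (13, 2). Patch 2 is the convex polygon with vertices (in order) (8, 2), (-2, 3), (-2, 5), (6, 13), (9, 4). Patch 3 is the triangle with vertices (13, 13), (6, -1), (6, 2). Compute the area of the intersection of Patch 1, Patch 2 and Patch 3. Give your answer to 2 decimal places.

3.94

The intersection is the polygon with vertices (8.8,4.6), (7.524,2.048), (6.12,2.188), (8.406,5.781).
By the shoelace formula its area is 3.94.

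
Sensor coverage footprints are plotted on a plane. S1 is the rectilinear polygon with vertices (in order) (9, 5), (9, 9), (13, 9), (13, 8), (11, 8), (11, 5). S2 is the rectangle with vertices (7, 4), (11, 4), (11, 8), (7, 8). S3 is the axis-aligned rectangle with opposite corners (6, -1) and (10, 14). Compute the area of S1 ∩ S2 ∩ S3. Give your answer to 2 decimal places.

The intersection is the polygon with vertices (10,8), (10,5), (9,5), (9,8).
By the shoelace formula its area is 3.00.

3.00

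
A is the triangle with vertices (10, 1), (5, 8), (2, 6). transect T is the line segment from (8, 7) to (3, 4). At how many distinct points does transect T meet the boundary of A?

2

The segment meets the boundary at (4.122,4.673), (6.4,6.04).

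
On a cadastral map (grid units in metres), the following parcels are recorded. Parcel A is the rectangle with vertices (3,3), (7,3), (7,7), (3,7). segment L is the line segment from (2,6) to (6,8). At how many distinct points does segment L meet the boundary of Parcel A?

2

The segment meets the boundary at (4,7), (3,6.5).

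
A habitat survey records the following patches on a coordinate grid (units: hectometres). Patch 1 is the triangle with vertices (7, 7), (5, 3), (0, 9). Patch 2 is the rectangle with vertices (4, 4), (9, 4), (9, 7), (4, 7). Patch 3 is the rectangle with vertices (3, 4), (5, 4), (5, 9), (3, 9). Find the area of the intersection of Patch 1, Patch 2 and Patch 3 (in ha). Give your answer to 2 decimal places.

2.98

The intersection is the polygon with vertices (4.167,4), (4,4.2), (4,7), (5,7), (5,4).
By the shoelace formula its area is 2.98.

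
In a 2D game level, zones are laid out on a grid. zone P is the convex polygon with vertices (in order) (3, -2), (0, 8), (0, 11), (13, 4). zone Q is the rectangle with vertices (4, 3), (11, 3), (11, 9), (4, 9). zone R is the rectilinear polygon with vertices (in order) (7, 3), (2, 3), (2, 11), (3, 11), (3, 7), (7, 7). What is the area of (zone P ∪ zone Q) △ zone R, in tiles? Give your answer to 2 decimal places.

71.46

|zone P ∪ zone Q| = 92.7692.
|(zone P ∪ zone Q) ∩ zone R| = 22.6538.
|(zone P ∪ zone Q) △ zone R| = 92.7692 + 24 − 45.3077 = 71.46.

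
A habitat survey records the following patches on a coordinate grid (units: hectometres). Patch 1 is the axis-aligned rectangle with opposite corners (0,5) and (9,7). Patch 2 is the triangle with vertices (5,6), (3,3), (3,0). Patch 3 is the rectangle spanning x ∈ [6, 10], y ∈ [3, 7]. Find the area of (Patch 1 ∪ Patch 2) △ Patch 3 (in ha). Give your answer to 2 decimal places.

|Patch 1 ∪ Patch 2| = 20.8333.
|(Patch 1 ∪ Patch 2) ∩ Patch 3| = 6.
|(Patch 1 ∪ Patch 2) △ Patch 3| = 20.8333 + 16 − 12 = 24.83.

24.83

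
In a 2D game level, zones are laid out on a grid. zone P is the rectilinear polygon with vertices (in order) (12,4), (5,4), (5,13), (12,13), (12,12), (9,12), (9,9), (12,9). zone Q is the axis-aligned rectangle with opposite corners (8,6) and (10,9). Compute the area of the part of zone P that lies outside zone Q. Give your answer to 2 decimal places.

48.00

|zone P| = 54, |zone P∩zone Q| = 6.
|zone P ∖ zone Q| = |zone P| − |zone P∩zone Q| = 54 − 6 = 48.00.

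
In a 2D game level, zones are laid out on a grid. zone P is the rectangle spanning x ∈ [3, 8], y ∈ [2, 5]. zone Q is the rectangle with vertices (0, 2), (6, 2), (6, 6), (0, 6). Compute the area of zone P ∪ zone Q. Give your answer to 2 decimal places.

By inclusion–exclusion:
Individual areas: |zone P| = 15, |zone Q| = 24.
|zone P∩zone Q|: x∈[3,6], y∈[2,5] → 3·3 = 9.
|zone P ∪ zone Q| = 39 − 9 = 30.00.

30.00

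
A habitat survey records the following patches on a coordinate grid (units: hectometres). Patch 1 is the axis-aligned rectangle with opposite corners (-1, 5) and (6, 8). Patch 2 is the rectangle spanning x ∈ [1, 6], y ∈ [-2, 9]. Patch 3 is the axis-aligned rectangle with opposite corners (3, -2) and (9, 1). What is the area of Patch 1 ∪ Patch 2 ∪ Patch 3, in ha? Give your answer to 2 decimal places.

70.00

By inclusion–exclusion:
Individual areas: |Patch 1| = 21, |Patch 2| = 55, |Patch 3| = 18.
|Patch 1∩Patch 2|: x∈[1,6], y∈[5,8] → 5·3 = 15.
|Patch 1∩Patch 3| = 0 (no overlap).
|Patch 2∩Patch 3|: x∈[3,6], y∈[-2,1] → 3·3 = 9.
|Patch 1∩Patch 2∩Patch 3| = 0.
|Patch 1 ∪ Patch 2 ∪ Patch 3| = 94 − 24 + 0 = 70.00.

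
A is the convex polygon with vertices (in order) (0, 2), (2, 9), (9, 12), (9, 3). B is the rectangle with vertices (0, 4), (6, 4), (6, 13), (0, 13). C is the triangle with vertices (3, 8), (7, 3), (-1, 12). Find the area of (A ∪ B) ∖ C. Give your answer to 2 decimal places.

|A ∪ B| = 89.
|(A ∪ B) ∩ C| = 1.9375.
|(A ∪ B) ∖ C| = 89 − 1.9375 = 87.06.

87.06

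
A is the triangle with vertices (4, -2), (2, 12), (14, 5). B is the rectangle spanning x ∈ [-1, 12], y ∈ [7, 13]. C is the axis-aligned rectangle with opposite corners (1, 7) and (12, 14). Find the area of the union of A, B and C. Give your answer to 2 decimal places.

146.36

By inclusion–exclusion:
Individual areas: |A| = 77, |B| = 78, |C| = 77.
|A∩B| = 19.6429.
|A∩C| = 19.6429.
|B∩C|: x∈[1,12], y∈[7,13] → 11·6 = 66.
|A∩B∩C| = 19.6429.
|A ∪ B ∪ C| = 232 − 105.2857 + 19.6429 = 146.36.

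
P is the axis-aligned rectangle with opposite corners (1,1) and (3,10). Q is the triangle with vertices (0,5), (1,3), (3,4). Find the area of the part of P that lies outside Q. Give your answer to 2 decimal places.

|P| = 18, |P∩Q| = 1.6667.
|P ∖ Q| = |P| − |P∩Q| = 18 − 1.6667 = 16.33.

16.33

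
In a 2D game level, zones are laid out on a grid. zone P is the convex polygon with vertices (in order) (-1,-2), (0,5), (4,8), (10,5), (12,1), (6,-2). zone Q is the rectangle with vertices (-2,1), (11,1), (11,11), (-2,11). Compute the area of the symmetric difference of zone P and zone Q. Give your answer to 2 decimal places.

|zone P| = 89.5, |zone Q| = 130, |zone P∩zone Q| = 59.1429.
|zone P △ zone Q| = |zone P| + |zone Q| − 2·|zone P∩zone Q| = 89.5 + 130 − 118.2857 = 101.21.

101.21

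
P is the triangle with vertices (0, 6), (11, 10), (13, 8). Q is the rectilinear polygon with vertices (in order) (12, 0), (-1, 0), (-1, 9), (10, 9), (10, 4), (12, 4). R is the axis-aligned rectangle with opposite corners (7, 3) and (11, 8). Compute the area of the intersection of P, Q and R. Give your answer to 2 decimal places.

The intersection is the polygon with vertices (10,7.538), (7,7.077), (7,8), (10,8).
By the shoelace formula its area is 2.08.

2.08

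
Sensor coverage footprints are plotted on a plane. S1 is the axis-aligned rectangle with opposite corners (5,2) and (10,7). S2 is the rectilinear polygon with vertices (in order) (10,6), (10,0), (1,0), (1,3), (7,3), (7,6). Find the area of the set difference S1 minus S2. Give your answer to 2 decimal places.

11.00

|S1| = 25, |S1∩S2| = 14.
|S1 ∖ S2| = |S1| − |S1∩S2| = 25 − 14 = 11.00.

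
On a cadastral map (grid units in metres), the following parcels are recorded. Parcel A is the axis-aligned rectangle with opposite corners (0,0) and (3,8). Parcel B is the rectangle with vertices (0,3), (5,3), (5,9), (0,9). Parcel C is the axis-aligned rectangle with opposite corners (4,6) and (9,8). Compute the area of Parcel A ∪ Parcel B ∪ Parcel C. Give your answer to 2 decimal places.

47.00

By inclusion–exclusion:
Individual areas: |Parcel A| = 24, |Parcel B| = 30, |Parcel C| = 10.
|Parcel A∩Parcel B|: x∈[0,3], y∈[3,8] → 3·5 = 15.
|Parcel A∩Parcel C| = 0 (no overlap).
|Parcel B∩Parcel C|: x∈[4,5], y∈[6,8] → 1·2 = 2.
|Parcel A∩Parcel B∩Parcel C| = 0.
|Parcel A ∪ Parcel B ∪ Parcel C| = 64 − 17 + 0 = 47.00.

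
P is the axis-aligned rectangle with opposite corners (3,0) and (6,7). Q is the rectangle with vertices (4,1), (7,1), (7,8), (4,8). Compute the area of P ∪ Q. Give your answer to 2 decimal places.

By inclusion–exclusion:
Individual areas: |P| = 21, |Q| = 21.
|P∩Q|: x∈[4,6], y∈[1,7] → 2·6 = 12.
|P ∪ Q| = 42 − 12 = 30.00.

30.00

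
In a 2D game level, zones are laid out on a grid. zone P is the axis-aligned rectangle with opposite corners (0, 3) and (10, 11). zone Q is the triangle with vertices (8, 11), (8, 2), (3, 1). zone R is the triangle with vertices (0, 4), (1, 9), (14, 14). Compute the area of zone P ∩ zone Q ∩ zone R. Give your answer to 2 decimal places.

The intersection is the polygon with vertices (8,11), (8,9.714), (7,9).
By the shoelace formula its area is 0.64.

0.64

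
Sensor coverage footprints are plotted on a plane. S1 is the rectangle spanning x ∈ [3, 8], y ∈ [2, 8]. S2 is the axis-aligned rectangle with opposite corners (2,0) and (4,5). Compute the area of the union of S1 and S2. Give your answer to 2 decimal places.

By inclusion–exclusion:
Individual areas: |S1| = 30, |S2| = 10.
|S1∩S2|: x∈[3,4], y∈[2,5] → 1·3 = 3.
|S1 ∪ S2| = 40 − 3 = 37.00.

37.00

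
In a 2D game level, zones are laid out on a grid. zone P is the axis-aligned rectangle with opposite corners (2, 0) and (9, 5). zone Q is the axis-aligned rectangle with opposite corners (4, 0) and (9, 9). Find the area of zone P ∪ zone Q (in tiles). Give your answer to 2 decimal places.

55.00

By inclusion–exclusion:
Individual areas: |zone P| = 35, |zone Q| = 45.
|zone P∩zone Q|: x∈[4,9], y∈[0,5] → 5·5 = 25.
|zone P ∪ zone Q| = 80 − 25 = 55.00.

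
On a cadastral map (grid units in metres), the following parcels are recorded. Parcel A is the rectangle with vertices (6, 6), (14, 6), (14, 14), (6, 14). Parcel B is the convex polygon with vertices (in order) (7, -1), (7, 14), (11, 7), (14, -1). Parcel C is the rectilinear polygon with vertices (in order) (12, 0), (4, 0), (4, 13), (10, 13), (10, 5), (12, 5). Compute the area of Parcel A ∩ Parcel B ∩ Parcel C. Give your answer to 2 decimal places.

15.84

The intersection is the polygon with vertices (7,13), (7.571,13), (10,8.75), (10,6), (7,6).
By the shoelace formula its area is 15.84.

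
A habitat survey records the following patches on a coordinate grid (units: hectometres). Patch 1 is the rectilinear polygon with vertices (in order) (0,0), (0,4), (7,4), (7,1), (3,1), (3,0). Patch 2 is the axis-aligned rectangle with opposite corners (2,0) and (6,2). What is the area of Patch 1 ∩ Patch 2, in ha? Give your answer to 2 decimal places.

5.00

The intersection is the polygon with vertices (3,1), (3,0), (2,0), (2,2), (6,2), (6,1).
By the shoelace formula its area is 5.00.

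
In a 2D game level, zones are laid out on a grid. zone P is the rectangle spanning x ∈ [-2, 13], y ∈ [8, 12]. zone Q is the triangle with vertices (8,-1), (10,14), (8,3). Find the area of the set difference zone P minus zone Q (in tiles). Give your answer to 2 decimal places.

|zone P| = 60, |zone P∩zone Q| = 0.7758.
|zone P ∖ zone Q| = |zone P| − |zone P∩zone Q| = 60 − 0.7758 = 59.22.

59.22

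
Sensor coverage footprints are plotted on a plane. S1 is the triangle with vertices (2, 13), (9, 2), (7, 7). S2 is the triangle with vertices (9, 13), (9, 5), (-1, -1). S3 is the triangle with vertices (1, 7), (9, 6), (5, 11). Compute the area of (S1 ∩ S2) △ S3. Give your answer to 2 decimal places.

17.51

|S1 ∩ S2| = 3.5706.
|(S1 ∩ S2) ∩ S3| = 2.0289.
|(S1 ∩ S2) △ S3| = 3.5706 + 18 − 4.0578 = 17.51.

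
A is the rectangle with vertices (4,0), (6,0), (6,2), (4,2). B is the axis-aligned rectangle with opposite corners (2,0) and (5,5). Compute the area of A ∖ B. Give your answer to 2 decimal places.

2.00

|A∩B|: x∈[4,5], y∈[0,2] → 1·2 = 2.
|A| = 4.
|A ∖ B| = |A| − |A∩B| = 4 − 2 = 2.00.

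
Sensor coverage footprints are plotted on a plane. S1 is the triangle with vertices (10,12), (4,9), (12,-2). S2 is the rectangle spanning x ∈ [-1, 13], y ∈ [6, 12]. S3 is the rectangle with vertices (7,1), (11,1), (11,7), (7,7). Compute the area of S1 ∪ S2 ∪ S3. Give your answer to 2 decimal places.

By inclusion–exclusion:
Individual areas: |S1| = 45, |S2| = 84, |S3| = 24.
|S1∩S2| = 26.2987.
|S1∩S3| = 18.2541.
|S2∩S3|: x∈[7,11], y∈[6,7] → 4·1 = 4.
|S1∩S2∩S3| = 3.7857.
|S1 ∪ S2 ∪ S3| = 153 − 48.5528 + 3.7857 = 108.23.

108.23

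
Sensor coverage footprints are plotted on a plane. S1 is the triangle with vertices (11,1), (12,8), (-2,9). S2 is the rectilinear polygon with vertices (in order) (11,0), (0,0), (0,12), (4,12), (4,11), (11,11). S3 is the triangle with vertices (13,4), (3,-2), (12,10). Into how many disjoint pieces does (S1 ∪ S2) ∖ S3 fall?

(S1 ∪ S2) ∖ S3 splits into 2 disjoint pieces (area 6.7865, area 97.9212).

2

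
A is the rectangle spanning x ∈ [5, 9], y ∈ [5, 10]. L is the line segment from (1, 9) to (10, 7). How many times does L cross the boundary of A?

2

The segment meets the boundary at (9,7.222), (5,8.111).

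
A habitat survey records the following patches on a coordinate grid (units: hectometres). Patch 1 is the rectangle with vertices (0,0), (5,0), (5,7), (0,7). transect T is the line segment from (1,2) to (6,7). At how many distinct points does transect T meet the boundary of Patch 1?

1

The segment meets the boundary at (5,6).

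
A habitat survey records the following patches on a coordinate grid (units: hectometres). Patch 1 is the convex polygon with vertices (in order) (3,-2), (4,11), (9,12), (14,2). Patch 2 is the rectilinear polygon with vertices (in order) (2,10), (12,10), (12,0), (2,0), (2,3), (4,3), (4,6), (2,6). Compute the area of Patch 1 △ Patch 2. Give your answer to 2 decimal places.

37.22

|Patch 1| = 97, |Patch 2| = 94, |Patch 1∩Patch 2| = 76.8881.
|Patch 1 △ Patch 2| = |Patch 1| + |Patch 2| − 2·|Patch 1∩Patch 2| = 97 + 94 − 153.7762 = 37.22.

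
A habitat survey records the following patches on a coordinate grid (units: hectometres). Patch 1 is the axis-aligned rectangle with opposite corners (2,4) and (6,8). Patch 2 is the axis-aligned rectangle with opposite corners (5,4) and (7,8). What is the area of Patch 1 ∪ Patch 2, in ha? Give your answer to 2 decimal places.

20.00

By inclusion–exclusion:
Individual areas: |Patch 1| = 16, |Patch 2| = 8.
|Patch 1∩Patch 2|: x∈[5,6], y∈[4,8] → 1·4 = 4.
|Patch 1 ∪ Patch 2| = 24 − 4 = 20.00.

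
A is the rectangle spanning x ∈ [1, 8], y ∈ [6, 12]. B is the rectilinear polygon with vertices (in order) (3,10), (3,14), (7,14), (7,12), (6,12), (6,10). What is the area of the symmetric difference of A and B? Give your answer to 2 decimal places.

44.00

|A| = 42, |B| = 14, |A∩B| = 6.
|A △ B| = |A| + |B| − 2·|A∩B| = 42 + 14 − 12 = 44.00.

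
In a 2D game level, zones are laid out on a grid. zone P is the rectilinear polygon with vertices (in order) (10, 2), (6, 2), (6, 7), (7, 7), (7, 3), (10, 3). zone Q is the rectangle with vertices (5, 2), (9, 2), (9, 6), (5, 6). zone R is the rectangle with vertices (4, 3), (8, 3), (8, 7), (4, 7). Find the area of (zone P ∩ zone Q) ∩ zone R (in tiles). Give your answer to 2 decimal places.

3.00

|zone P ∩ zone Q| = 6.
|(zone P ∩ zone Q) ∩ zone R| = 3.00.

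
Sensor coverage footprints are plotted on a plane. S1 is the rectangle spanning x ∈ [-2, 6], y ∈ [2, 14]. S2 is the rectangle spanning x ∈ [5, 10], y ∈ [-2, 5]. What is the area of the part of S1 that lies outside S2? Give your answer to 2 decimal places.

93.00

|S1∩S2|: x∈[5,6], y∈[2,5] → 1·3 = 3.
|S1| = 96.
|S1 ∖ S2| = |S1| − |S1∩S2| = 96 − 3 = 93.00.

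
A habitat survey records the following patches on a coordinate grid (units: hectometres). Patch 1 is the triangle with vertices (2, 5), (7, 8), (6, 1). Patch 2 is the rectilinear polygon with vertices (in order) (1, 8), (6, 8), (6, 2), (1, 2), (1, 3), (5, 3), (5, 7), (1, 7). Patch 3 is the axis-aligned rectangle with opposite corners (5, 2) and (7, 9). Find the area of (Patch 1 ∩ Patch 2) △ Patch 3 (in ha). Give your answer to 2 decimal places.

9.40

|Patch 1 ∩ Patch 2| = 5.6.
|(Patch 1 ∩ Patch 2) ∩ Patch 3| = 5.1.
|(Patch 1 ∩ Patch 2) △ Patch 3| = 5.6 + 14 − 10.2 = 9.40.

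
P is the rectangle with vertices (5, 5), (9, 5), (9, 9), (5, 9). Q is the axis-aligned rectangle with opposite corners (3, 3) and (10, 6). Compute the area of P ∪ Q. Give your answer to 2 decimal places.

33.00

By inclusion–exclusion:
Individual areas: |P| = 16, |Q| = 21.
|P∩Q|: x∈[5,9], y∈[5,6] → 4·1 = 4.
|P ∪ Q| = 37 − 4 = 33.00.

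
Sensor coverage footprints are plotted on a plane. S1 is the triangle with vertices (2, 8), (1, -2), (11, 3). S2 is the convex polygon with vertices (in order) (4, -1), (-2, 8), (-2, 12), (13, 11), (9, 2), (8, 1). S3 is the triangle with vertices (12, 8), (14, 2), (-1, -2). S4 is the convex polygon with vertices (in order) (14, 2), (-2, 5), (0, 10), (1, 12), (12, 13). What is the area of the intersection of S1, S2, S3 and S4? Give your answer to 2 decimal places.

3.64

The intersection is the polygon with vertices (9.385,2.865), (6.121,3.477), (7.806,4.774), (9.752,3.693).
By the shoelace formula its area is 3.64.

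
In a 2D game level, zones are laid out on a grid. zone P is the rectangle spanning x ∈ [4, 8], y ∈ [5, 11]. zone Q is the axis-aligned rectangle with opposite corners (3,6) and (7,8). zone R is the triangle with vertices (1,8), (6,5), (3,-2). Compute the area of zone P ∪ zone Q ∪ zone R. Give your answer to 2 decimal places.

46.30

By inclusion–exclusion:
Individual areas: |zone P| = 24, |zone Q| = 8, |zone R| = 22.
|zone P∩zone Q|: x∈[4,7], y∈[6,8] → 3·2 = 6.
|zone P∩zone R| = 1.2.
|zone Q∩zone R| = 0.5333.
|zone P∩zone Q∩zone R| = 0.0333.
|zone P ∪ zone Q ∪ zone R| = 54 − 7.7333 + 0.0333 = 46.30.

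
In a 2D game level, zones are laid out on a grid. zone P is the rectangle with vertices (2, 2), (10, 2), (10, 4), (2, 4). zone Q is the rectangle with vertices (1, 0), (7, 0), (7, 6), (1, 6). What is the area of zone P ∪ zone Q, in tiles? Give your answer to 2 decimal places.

42.00

By inclusion–exclusion:
Individual areas: |zone P| = 16, |zone Q| = 36.
|zone P∩zone Q|: x∈[2,7], y∈[2,4] → 5·2 = 10.
|zone P ∪ zone Q| = 52 − 10 = 42.00.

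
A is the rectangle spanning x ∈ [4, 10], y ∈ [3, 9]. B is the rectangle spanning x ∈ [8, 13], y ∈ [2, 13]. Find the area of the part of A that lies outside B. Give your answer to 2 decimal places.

24.00

|A∩B|: x∈[8,10], y∈[3,9] → 2·6 = 12.
|A| = 36.
|A ∖ B| = |A| − |A∩B| = 36 − 12 = 24.00.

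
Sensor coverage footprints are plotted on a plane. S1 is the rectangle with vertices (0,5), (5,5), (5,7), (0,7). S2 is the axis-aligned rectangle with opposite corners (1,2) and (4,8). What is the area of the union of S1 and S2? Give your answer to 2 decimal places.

By inclusion–exclusion:
Individual areas: |S1| = 10, |S2| = 18.
|S1∩S2|: x∈[1,4], y∈[5,7] → 3·2 = 6.
|S1 ∪ S2| = 28 − 6 = 22.00.

22.00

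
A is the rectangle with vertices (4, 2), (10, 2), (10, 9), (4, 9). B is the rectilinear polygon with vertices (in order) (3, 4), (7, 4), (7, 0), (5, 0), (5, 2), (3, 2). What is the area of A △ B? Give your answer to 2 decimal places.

42.00

|A| = 42, |B| = 12, |A∩B| = 6.
|A △ B| = |A| + |B| − 2·|A∩B| = 42 + 12 − 12 = 42.00.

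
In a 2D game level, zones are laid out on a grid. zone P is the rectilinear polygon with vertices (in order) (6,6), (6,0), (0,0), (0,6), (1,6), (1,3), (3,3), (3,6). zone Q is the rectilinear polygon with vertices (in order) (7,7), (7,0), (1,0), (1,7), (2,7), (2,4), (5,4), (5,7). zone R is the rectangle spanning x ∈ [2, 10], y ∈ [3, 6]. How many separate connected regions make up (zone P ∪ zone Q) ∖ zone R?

2

(zone P ∪ zone Q) ∖ zone R splits into 2 disjoint pieces (area 28, area 2).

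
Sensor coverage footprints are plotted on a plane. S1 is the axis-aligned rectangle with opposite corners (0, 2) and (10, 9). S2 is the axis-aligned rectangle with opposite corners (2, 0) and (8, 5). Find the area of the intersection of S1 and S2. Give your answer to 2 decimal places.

18.00

|S1∩S2|: x∈[2,8], y∈[2,5] → 6·3 = 18.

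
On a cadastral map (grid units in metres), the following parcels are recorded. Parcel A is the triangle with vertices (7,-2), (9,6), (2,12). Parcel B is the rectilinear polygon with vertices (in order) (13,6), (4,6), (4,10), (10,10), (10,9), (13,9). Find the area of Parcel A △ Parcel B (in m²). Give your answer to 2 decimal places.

45.72

|Parcel A| = 34, |Parcel B| = 33, |Parcel A∩Parcel B| = 10.6381.
|Parcel A △ Parcel B| = |Parcel A| + |Parcel B| − 2·|Parcel A∩Parcel B| = 34 + 33 − 21.2762 = 45.72.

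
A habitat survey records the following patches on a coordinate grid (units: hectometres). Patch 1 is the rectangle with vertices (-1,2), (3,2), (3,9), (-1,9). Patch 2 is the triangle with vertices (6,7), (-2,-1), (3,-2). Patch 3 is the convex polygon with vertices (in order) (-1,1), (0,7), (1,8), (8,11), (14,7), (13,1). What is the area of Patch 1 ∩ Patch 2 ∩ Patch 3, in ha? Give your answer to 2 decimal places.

The intersection is the polygon with vertices (1,2), (3,4), (3,2).
By the shoelace formula its area is 2.00.

2.00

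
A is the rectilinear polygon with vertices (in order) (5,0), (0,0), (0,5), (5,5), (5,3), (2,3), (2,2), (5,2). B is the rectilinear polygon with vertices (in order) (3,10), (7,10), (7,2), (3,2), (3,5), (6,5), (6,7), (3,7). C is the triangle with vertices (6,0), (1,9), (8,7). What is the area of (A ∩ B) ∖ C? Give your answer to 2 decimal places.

|A ∩ B| = 4.
|(A ∩ B) ∩ C| = 2.4444.
|(A ∩ B) ∖ C| = 4 − 2.4444 = 1.56.

1.56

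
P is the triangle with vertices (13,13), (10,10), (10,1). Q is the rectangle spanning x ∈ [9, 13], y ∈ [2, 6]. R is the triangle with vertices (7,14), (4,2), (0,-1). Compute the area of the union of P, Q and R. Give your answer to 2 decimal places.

46.00

By inclusion–exclusion:
Individual areas: |P| = 13.5, |Q| = 16, |R| = 19.5.
|P∩Q| = 3.
|P∩R| = 0.
|Q∩R| = 0.
|P∩Q∩R| = 0.
|P ∪ Q ∪ R| = 49 − 3 + 0 = 46.00.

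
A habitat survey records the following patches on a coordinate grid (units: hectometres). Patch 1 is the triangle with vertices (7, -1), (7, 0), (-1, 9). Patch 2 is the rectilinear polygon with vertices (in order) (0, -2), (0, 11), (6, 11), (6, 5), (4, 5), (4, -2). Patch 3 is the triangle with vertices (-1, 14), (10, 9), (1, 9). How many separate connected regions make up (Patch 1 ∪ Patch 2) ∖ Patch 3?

2

(Patch 1 ∪ Patch 2) ∖ Patch 3 splits into 2 disjoint pieces (area 55.7, area 0.0364).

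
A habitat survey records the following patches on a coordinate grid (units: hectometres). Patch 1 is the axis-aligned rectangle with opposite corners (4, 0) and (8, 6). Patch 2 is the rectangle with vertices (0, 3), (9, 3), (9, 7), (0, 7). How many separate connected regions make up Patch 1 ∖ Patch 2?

Patch 1 ∖ Patch 2 is a single connected region.

1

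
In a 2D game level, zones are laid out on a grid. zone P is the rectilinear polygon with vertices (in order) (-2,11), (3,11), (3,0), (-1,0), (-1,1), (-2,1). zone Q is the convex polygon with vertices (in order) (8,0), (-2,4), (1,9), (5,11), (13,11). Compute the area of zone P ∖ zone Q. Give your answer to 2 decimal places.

30.50

|zone P| = 54, |zone P∩zone Q| = 23.5.
|zone P ∖ zone Q| = |zone P| − |zone P∩zone Q| = 54 − 23.5 = 30.50.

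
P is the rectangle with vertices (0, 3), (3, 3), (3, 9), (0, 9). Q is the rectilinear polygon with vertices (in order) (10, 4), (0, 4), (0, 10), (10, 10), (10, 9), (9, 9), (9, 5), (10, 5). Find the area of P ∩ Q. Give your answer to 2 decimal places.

The intersection is the polygon with vertices (3,9), (3,4), (0,4), (0,9).
By the shoelace formula its area is 15.00.

15.00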